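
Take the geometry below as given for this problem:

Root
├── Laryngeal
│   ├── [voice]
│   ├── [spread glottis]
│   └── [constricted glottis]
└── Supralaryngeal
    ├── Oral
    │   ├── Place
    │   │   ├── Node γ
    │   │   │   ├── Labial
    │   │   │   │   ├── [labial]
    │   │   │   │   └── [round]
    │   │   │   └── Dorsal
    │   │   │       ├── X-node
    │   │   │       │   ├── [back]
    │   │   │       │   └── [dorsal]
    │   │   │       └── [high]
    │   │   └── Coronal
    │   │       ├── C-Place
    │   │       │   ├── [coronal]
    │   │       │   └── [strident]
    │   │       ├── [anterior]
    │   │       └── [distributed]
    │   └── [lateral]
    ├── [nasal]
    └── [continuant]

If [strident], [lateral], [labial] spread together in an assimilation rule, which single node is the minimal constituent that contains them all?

Oral

[strident] is immediately dominated by C-Place.
[lateral] is immediately dominated by Oral.
[labial] is immediately dominated by Labial.
These paths first converge at Oral; no daughter of Oral dominates all 3 features, so Oral is the minimal constituent.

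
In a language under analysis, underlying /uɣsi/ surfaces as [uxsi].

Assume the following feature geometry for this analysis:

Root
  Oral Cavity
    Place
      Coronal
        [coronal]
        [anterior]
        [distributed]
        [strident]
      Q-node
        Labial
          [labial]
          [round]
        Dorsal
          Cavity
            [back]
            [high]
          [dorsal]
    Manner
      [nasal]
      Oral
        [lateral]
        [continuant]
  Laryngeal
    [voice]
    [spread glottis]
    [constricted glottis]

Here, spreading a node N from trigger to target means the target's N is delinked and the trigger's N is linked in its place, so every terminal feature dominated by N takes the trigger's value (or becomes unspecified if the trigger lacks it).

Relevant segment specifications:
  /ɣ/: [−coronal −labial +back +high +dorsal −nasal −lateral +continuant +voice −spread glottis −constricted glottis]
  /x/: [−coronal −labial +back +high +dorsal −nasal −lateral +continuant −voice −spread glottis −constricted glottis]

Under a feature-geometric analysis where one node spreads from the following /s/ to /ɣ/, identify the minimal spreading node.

[voice]

/ɣ/ and [x] differ in [voice]; every other specified feature is identical.
Only a single terminal changes, and /s/ supplies the new value, so [voice] itself is the minimal spreading constituent.
Features on which the two segments disagree outside [voice], such as [coronal], [dorsal], are unchanged — nothing dominating them spread, and [voice] is the minimal sufficient constituent.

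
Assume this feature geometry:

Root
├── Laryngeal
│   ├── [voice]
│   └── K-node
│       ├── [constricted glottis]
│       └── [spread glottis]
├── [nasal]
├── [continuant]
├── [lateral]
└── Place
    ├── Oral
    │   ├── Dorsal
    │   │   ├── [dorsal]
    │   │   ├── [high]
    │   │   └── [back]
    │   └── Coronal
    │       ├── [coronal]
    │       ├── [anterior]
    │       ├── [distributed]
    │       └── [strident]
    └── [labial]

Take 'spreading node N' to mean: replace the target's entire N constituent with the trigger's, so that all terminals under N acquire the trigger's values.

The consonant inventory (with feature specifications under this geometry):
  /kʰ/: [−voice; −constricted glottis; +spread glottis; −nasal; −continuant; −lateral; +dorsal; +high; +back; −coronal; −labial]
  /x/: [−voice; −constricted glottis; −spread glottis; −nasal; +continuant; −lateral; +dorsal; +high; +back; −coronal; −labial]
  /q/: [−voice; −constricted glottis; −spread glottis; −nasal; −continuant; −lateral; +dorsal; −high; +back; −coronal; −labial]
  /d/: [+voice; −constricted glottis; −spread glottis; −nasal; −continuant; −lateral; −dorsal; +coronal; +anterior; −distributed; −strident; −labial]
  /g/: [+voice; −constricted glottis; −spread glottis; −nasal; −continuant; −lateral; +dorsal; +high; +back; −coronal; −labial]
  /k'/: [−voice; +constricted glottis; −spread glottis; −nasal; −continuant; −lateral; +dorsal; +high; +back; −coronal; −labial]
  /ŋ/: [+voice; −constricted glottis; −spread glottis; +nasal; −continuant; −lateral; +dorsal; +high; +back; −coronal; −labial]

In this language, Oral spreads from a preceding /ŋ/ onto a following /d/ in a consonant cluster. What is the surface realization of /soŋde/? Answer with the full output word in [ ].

[soŋge]

Oral immediately or transitively dominates [dorsal], [high], [back], [coronal], [anterior], [distributed], [strident].
The target acquires /ŋ/'s values for everything under Oral — [+dorsal], [+high], [+back], [−coronal] — while keeping its own [voice], [constricted glottis], [spread glottis], ….
Among the inventory, only /g/ has exactly this specification, giving the surface form [soŋge].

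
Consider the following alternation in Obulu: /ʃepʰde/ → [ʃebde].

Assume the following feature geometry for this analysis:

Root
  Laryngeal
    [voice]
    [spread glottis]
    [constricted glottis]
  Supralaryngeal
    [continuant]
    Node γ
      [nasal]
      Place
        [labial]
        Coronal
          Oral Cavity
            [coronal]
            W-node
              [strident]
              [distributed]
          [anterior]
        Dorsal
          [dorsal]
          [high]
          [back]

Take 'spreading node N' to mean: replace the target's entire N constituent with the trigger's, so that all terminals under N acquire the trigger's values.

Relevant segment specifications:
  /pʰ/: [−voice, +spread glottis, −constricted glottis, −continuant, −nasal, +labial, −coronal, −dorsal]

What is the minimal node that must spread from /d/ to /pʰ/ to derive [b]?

/pʰ/ and [b] differ in [voice], [spread glottis]; every other specified feature is identical.
The smallest constituent containing every changed terminal is Laryngeal — each of its daughters lacks at least one of the affected features.
Spreading Laryngeal from /d/ overwrites each of those terminals with /d/'s values, yielding exactly [b].
[coronal], [labial] — on which /d/ differs from /pʰ/ — are unchanged, so Root cannot have spread; the constituent is no larger than Laryngeal.

Laryngeal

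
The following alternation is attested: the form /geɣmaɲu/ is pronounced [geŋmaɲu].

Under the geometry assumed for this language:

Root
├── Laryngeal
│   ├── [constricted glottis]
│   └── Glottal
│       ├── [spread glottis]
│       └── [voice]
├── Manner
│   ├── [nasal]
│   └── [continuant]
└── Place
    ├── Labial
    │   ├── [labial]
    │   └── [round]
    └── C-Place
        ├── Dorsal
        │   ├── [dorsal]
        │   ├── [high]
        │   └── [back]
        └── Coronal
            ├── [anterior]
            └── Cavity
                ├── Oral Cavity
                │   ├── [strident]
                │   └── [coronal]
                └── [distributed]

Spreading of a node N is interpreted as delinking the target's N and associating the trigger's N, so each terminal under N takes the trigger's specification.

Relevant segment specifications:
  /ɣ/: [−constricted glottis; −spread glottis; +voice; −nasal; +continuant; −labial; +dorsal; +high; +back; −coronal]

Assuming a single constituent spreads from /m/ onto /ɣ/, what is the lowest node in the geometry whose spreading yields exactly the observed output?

Comparing /ɣ/ with its surface form [ŋ], the features that change are [nasal], [continuant].
The smallest constituent containing every changed terminal is Manner — each of its daughters lacks at least one of the affected features.
Delinking /ɣ/'s Manner and associating /m/'s Manner gives precisely the feature bundle of [ŋ].
Had Root spread, [dorsal], [labial] would have taken /m/'s values; they stay as in /ɣ/, confirming the spreading constituent is exactly Manner.

Manner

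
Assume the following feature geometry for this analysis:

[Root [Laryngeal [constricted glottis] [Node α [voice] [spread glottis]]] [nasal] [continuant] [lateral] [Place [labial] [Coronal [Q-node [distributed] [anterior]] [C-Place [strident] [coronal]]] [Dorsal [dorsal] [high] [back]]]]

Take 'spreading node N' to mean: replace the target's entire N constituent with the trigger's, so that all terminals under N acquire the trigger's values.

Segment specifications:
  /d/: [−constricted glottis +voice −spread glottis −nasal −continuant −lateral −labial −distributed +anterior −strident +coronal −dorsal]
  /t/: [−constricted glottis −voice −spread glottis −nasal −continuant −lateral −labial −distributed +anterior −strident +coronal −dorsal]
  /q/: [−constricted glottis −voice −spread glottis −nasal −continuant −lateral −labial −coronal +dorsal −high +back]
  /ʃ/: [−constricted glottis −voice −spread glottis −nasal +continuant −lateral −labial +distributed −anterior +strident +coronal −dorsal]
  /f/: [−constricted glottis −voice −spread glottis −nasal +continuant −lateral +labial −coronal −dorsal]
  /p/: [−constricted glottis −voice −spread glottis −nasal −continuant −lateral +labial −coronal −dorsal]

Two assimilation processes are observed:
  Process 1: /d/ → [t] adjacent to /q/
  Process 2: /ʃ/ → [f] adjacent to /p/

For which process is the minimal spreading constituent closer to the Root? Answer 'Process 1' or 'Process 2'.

In Process 1, [voice] changes, so the minimal spreading node is [voice] at depth 3.
Process 2 alters [labial], [coronal], [anterior], [distributed], [strident]; the lowest common ancestor is Place (depth 1 from Root).
Place (depth 1) sits above [voice] (depth 3), making Process 2 the one with the higher spreading node.

Process 2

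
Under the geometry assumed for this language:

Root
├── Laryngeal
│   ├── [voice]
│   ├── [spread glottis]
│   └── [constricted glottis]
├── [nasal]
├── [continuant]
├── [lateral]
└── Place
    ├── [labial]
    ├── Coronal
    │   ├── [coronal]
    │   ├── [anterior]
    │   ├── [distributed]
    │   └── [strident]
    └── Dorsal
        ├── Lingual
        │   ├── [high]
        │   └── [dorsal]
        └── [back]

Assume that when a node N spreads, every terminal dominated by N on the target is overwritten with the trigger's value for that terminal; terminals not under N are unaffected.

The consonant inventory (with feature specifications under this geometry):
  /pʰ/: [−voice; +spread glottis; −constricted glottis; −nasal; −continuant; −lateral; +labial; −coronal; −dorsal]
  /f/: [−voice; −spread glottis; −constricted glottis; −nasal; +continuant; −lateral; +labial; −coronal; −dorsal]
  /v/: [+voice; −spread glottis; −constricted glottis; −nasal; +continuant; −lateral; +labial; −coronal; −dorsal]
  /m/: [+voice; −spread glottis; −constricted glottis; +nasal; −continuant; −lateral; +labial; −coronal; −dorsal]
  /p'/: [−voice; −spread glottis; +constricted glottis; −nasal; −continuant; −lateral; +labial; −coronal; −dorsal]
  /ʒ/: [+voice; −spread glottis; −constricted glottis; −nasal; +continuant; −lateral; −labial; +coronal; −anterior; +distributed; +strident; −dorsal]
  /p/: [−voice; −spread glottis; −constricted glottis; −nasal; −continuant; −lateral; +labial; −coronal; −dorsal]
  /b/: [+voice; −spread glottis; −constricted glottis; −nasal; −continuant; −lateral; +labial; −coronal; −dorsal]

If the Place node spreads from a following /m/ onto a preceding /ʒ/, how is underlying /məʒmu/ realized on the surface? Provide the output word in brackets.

[məvmu]

Place immediately or transitively dominates [labial], [coronal], [anterior], [distributed], [strident], [high], [dorsal], [back].
After delinking /ʒ/'s Place and linking /m/'s, the affected terminals become [+labial], [−coronal], [−dorsal]; [voice], [spread glottis], [constricted glottis], … (outside Place) are retained from /ʒ/.
The resulting bundle matches /v/ in the inventory; substituting it for /ʒ/ gives [məvmu].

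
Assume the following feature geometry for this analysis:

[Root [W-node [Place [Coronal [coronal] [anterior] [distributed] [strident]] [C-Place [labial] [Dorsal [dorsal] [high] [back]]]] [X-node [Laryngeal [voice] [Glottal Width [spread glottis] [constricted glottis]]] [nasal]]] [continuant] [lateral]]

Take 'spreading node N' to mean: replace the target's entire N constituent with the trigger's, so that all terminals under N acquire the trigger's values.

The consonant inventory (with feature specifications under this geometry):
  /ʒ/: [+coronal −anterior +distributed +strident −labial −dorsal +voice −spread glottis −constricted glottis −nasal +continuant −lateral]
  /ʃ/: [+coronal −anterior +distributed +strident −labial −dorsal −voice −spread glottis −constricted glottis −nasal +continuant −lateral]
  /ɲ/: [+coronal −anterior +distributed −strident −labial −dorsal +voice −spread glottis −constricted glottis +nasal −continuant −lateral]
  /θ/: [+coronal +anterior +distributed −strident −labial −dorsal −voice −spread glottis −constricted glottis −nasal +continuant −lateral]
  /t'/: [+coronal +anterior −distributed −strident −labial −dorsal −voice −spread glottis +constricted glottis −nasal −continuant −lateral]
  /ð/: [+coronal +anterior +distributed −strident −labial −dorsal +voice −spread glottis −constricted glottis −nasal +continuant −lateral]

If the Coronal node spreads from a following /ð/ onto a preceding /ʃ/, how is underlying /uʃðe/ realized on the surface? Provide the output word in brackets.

[uθðe]

The Coronal node dominates the terminals [coronal], [anterior], [distributed], [strident].
Spreading Coronal from /ð/ onto /ʃ/ replaces those values with /ð/'s: [+coronal], [+anterior], [+distributed], [−strident]. Features outside Coronal ([labial], [dorsal], [voice], …) stay as in /ʃ/.
The resulting bundle matches /θ/ in the inventory; substituting it for /ʃ/ gives [uθðe].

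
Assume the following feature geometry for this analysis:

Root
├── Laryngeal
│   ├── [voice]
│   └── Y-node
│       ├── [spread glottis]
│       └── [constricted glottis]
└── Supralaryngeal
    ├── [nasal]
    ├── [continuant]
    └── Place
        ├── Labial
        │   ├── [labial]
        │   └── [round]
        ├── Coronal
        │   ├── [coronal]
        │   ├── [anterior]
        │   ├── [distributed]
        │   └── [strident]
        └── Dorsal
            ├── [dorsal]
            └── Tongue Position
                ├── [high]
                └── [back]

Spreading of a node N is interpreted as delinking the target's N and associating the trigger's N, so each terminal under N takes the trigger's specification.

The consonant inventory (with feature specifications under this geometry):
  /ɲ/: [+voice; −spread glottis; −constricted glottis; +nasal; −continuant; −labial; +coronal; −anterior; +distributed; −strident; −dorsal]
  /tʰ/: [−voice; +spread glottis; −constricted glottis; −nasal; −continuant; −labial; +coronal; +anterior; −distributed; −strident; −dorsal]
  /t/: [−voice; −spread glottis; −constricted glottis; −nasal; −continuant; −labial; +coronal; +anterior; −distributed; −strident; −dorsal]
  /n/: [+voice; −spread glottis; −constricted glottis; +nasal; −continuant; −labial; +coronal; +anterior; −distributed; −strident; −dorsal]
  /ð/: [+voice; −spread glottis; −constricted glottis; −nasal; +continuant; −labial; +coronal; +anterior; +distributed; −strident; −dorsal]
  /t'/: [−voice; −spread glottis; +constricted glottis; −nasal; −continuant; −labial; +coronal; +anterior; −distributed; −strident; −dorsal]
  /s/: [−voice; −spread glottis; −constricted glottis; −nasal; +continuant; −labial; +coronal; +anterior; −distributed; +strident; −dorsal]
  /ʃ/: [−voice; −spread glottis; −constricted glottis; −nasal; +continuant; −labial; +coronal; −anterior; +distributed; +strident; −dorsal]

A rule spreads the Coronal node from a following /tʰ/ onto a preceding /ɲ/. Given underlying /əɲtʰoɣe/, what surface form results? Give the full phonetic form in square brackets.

[əntʰoɣe]

Terminals under Coronal in this geometry: [coronal], [anterior], [distributed], [strident].
The target acquires /tʰ/'s values for everything under Coronal — [+coronal], [+anterior], [−distributed], [−strident] — while keeping its own [voice], [spread glottis], [constricted glottis], ….
Among the inventory, only /n/ has exactly this specification, giving the surface form [əntʰoɣe].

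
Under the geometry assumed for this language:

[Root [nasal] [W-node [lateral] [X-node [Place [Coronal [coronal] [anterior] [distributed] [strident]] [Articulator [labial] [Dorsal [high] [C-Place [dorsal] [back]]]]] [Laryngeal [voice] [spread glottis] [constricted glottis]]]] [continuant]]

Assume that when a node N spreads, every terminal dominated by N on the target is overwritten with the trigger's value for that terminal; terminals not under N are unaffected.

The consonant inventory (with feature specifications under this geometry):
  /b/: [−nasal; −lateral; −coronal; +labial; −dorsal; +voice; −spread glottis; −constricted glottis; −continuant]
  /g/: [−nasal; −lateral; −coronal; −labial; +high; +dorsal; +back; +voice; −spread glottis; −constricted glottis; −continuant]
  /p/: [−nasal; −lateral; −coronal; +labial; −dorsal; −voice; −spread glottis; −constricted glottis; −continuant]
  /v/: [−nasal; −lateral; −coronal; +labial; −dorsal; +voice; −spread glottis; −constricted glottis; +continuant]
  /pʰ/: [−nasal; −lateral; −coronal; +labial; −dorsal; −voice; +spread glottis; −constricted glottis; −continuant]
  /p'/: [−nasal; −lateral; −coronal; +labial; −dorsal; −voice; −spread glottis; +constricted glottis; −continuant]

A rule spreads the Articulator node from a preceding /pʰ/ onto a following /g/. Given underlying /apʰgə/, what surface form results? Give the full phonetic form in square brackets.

The Articulator node dominates the terminals [labial], [high], [dorsal], [back].
After delinking /g/'s Articulator and linking /pʰ/'s, the affected terminals become [+labial], [−dorsal]; [nasal], [lateral], [coronal], … (outside Articulator) are retained from /g/.
Among the inventory, only /b/ has exactly this specification, giving the surface form [apʰbə].

[apʰbə]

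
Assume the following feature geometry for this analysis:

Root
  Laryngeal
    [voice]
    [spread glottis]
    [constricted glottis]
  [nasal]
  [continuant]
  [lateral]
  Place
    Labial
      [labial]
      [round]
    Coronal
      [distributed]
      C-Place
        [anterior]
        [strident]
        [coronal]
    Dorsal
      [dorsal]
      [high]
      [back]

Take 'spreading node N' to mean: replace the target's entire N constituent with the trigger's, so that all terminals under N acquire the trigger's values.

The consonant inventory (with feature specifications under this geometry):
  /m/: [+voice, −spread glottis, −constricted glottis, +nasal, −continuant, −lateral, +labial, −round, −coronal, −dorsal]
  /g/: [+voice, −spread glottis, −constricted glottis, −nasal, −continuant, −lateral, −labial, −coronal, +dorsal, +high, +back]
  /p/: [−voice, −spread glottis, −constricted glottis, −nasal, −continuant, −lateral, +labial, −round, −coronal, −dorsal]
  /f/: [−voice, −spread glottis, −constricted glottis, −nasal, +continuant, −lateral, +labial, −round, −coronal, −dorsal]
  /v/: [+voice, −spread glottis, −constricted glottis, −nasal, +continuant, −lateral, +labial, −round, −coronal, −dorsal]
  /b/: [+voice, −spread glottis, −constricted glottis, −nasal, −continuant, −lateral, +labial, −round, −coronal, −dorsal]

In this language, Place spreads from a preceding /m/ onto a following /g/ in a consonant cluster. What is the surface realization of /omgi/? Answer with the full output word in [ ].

[ombi]

The Place node dominates the terminals [labial], [round], [distributed], [anterior], [strident], [coronal], [dorsal], [high], [back].
After delinking /g/'s Place and linking /m/'s, the affected terminals become [+labial], [−round], [−coronal], [−dorsal]; [voice], [spread glottis], [constricted glottis], … (outside Place) are retained from /g/.
The resulting bundle matches /b/ in the inventory; substituting it for /g/ gives [ombi].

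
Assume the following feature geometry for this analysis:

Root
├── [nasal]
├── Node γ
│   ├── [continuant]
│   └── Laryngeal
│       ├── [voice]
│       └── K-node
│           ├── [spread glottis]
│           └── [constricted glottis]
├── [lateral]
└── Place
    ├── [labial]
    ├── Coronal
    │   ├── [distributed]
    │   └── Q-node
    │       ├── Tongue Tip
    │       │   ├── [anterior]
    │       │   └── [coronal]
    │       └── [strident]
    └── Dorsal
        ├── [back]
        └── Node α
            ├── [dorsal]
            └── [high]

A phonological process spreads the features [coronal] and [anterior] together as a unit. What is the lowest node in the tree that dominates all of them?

Tongue Tip

[coronal]: Root > Place > Coronal > Q-node > Tongue Tip > [coronal].
[anterior]: Root > Place > Coronal > Q-node > Tongue Tip > [anterior].
Tongue Tip is the lowest common ancestor — every listed feature sits under it, and no single subconstituent of Tongue Tip covers them all.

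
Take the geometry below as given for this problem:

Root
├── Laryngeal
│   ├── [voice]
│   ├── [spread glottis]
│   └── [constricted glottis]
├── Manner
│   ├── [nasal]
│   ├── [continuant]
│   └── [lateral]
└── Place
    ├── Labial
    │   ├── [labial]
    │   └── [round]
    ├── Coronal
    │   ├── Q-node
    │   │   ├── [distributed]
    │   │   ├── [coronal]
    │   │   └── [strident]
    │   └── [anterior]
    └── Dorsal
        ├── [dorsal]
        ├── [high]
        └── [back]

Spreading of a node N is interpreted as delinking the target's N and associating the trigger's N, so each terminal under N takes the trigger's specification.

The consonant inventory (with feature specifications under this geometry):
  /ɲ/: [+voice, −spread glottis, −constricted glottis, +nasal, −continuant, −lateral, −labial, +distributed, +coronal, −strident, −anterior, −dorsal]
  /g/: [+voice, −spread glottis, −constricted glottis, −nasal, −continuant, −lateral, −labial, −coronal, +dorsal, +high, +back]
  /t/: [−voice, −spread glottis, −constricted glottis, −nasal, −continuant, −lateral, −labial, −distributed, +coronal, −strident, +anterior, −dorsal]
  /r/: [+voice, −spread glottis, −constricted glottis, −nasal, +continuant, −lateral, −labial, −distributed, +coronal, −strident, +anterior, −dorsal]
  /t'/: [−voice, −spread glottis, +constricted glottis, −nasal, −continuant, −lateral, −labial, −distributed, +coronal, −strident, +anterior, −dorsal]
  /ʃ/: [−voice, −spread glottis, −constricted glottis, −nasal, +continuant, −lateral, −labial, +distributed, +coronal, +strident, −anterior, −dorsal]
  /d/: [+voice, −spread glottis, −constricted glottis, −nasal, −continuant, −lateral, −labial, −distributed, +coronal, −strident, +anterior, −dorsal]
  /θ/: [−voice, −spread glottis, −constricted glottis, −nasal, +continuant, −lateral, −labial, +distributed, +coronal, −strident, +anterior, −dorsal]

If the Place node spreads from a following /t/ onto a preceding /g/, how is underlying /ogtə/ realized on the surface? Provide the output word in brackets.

Place immediately or transitively dominates [labial], [round], [distributed], [coronal], [strident], [anterior], [dorsal], [high], [back].
After delinking /g/'s Place and linking /t/'s, the affected terminals become [−labial], [−distributed], [+coronal], [−strident], [+anterior], [−dorsal]; [voice], [spread glottis], [constricted glottis], … (outside Place) are retained from /g/.
Among the inventory, only /d/ has exactly this specification, giving the surface form [odtə].

[odtə]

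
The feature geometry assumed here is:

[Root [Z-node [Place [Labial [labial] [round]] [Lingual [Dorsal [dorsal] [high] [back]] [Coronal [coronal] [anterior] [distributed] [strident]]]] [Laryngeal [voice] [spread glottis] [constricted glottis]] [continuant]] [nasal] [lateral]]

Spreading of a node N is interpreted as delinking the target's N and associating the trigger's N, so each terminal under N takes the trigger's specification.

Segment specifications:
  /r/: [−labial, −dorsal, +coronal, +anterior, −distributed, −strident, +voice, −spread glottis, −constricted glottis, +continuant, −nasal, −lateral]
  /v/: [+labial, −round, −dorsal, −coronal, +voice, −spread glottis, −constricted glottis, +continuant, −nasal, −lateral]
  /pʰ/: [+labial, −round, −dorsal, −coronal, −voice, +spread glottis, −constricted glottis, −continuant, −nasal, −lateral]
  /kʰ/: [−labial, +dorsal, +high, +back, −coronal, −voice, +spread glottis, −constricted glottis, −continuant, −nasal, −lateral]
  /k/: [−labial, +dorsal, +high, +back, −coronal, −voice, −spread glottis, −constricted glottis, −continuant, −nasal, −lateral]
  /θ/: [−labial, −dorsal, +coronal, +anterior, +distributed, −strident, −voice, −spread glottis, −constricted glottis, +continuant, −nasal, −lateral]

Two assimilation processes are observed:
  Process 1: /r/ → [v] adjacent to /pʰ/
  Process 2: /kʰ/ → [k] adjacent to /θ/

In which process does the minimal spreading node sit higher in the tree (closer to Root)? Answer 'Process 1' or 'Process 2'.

Process 1: the features that change are [labial], [round], [coronal], [anterior], [distributed], [strident]; the minimal node is Place (depth 2).
In Process 2, [spread glottis] changes, so the minimal spreading node is [spread glottis] at depth 3.
Place is closer to Root than [spread glottis], so Process 1 spreads the higher node.

Process 1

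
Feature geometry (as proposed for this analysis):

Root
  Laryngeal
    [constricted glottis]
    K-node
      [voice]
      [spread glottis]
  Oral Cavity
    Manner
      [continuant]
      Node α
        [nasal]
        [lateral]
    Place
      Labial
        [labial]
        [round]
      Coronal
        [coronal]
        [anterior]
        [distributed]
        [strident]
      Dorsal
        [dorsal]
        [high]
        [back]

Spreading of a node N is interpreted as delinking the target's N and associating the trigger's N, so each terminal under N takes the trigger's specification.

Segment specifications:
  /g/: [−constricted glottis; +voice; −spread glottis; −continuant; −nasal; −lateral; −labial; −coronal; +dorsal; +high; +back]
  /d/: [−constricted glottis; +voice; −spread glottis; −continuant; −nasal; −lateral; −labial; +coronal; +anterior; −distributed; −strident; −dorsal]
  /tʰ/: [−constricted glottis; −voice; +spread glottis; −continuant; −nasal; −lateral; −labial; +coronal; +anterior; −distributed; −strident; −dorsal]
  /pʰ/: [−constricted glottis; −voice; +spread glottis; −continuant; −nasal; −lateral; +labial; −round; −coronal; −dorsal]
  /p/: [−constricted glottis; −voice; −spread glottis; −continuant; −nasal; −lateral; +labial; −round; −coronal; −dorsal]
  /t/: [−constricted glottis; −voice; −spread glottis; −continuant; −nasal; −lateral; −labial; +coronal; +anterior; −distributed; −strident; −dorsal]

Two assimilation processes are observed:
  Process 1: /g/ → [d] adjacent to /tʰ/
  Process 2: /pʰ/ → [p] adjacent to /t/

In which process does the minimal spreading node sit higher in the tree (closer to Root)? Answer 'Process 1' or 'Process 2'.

Process 1 alters [coronal], [anterior], [distributed], [strident], [dorsal], [high], [back]; the lowest common ancestor is Place (depth 2 from Root).
Process 2 alters [spread glottis]; the lowest dominating node is [spread glottis] (depth 3 from Root).
Depth 2 < depth 3; Process 1 involves the structurally higher constituent Place.

Process 1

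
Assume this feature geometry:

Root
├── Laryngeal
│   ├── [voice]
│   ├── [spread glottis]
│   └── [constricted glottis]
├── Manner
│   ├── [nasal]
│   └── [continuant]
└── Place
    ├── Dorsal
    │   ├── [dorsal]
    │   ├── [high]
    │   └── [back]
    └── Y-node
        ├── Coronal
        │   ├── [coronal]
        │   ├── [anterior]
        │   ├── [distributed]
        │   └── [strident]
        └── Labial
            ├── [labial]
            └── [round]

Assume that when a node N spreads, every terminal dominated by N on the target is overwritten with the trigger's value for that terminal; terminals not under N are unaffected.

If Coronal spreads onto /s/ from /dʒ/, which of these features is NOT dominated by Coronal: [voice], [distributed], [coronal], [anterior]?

[voice]

Under this geometry, Coronal contains [coronal], [anterior], [distributed], [strident].
[coronal], [distributed], [anterior] all lie under Coronal, so they are overwritten when Coronal spreads.
[voice] attaches under Laryngeal, not under Coronal, so /s/ retains its own value for [voice].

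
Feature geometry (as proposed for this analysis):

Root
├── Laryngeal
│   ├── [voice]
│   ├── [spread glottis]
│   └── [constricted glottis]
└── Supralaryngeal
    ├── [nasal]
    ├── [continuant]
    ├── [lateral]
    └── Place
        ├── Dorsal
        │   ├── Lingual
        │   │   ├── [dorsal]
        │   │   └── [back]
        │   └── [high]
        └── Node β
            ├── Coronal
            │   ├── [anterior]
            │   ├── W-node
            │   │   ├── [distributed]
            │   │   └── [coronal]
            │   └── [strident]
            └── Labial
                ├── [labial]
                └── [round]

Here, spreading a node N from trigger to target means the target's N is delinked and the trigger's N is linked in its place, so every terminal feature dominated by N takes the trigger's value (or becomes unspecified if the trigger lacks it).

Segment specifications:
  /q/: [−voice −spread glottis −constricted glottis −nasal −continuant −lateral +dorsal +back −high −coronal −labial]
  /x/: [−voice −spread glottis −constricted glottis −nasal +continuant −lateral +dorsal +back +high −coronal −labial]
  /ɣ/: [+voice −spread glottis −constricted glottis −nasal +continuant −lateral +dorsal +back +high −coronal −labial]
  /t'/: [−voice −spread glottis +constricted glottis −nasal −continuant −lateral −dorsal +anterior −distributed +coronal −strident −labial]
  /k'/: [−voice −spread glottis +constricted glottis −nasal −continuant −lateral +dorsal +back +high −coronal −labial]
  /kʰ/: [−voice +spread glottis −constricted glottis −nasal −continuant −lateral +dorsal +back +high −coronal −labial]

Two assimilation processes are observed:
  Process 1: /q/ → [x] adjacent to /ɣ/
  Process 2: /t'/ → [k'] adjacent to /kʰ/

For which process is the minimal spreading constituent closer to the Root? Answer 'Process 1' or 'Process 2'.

Process 1

In Process 1, [continuant], [high] change, so the minimal spreading node is Supralaryngeal at depth 1.
In Process 2, [coronal], [anterior], [distributed], [strident], [dorsal], [high], [back] change, so the minimal spreading node is Place at depth 2.
Supralaryngeal is closer to Root than Place, so Process 1 spreads the higher node.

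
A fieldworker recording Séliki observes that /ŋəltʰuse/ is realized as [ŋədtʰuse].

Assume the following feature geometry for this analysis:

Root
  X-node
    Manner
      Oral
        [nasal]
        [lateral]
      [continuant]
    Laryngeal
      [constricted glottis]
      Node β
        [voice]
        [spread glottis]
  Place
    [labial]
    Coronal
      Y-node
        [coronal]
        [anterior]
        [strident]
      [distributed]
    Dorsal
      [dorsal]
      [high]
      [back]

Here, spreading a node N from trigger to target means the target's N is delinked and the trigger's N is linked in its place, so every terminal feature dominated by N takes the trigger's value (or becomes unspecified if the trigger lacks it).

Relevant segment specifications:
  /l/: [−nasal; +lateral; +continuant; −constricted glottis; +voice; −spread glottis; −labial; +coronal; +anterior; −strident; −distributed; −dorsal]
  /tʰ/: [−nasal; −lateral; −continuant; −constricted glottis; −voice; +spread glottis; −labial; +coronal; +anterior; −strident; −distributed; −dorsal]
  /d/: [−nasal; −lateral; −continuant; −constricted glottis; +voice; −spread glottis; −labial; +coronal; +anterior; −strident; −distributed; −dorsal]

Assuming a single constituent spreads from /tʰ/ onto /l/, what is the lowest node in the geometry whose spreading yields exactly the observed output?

Manner

Feature comparison: [continuant], [lateral] differ between /l/ and [d]; the remaining terminals match.
In this geometry the lowest node dominating all of them is Manner: every daughter of Manner dominates only a proper subset, so no lower node suffices.
If Manner spreads, every terminal under it takes /tʰ/'s value, producing [d] as observed.
Since [spread glottis], [voice] are preserved even though /tʰ/ disagrees there, no node above Manner spread.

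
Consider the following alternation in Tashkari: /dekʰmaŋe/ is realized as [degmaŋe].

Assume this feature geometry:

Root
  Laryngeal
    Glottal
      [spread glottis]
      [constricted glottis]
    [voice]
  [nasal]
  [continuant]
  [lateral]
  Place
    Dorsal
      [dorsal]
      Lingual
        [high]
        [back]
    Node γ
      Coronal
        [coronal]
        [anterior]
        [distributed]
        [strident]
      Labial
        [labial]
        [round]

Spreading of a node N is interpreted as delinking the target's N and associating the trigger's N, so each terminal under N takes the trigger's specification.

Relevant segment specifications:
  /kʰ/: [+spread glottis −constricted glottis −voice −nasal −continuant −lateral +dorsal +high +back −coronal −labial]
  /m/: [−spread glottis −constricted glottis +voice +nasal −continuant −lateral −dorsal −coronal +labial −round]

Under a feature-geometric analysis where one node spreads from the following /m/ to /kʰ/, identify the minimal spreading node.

/kʰ/ and [g] differ in [voice], [spread glottis]; every other specified feature is identical.
The smallest constituent containing every changed terminal is Laryngeal — each of its daughters lacks at least one of the affected features.
Spreading Laryngeal from /m/ overwrites each of those terminals with /m/'s values, yielding exactly [g].
[nasal], [labial] — on which /m/ differs from /kʰ/ — are unchanged, so Root cannot have spread; the constituent is no larger than Laryngeal.

Laryngeal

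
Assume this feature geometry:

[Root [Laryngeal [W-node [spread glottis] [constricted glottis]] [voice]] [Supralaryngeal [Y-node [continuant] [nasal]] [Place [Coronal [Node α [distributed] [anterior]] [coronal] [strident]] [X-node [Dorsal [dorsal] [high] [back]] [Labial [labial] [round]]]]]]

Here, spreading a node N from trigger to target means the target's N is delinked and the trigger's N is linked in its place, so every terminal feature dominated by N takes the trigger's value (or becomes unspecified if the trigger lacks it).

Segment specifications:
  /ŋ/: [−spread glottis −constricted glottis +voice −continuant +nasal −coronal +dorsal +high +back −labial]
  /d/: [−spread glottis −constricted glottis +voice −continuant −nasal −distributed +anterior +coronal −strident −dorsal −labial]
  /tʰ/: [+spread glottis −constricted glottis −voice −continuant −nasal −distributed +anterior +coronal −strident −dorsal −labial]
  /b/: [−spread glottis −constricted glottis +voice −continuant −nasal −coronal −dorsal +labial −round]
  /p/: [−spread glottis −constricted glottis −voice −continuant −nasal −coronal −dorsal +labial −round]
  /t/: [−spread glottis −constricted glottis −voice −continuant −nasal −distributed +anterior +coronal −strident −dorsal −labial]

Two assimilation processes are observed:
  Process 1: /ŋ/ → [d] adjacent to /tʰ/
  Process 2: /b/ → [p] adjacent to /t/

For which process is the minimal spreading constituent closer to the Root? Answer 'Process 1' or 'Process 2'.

Process 1: the features that change are [nasal], [coronal], [anterior], [distributed], [strident], [dorsal], [high], [back]; the minimal node is Supralaryngeal (depth 1).
Process 2: the feature that changes is [voice]; the minimal node is [voice] (depth 2).
Supralaryngeal is closer to Root than [voice], so Process 1 spreads the higher node.

Process 1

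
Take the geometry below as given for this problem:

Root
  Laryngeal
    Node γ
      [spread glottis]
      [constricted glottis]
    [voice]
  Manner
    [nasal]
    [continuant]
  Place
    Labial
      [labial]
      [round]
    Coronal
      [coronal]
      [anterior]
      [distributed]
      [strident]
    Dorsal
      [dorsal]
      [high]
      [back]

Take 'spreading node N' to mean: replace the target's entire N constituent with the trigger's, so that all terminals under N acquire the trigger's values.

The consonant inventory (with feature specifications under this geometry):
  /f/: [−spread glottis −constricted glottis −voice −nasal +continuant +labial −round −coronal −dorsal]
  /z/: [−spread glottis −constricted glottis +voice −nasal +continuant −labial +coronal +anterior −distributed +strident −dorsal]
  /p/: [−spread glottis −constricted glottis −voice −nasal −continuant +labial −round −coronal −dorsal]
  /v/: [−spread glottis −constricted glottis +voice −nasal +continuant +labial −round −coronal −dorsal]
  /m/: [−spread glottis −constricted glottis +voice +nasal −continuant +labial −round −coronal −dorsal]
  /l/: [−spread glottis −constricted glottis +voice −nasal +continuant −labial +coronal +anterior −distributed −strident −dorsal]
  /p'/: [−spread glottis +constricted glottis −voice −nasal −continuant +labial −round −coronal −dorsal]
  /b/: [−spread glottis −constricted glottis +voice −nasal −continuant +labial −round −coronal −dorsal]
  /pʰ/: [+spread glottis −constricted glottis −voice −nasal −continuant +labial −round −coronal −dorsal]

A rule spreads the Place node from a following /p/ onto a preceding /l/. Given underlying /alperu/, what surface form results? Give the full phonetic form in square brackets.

Place immediately or transitively dominates [labial], [round], [coronal], [anterior], [distributed], [strident], [dorsal], [high], [back].
After delinking /l/'s Place and linking /p/'s, the affected terminals become [+labial], [−round], [−coronal], [−dorsal]; [spread glottis], [constricted glottis], [voice], … (outside Place) are retained from /l/.
The resulting bundle matches /v/ in the inventory; substituting it for /l/ gives [avperu].

[avperu]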